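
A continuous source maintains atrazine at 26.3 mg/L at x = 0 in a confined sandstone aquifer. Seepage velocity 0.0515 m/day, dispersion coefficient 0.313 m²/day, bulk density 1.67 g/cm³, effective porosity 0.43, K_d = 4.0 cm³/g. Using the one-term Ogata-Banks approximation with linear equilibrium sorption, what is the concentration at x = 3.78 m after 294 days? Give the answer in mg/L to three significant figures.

Retardation factor R = 1 + ρ_b·K_d/n = 1 + 1.67 × 4.0/0.43 = 16.53.
Sorption retards both mechanisms: v_R = v/R = 0.003116 m/day, D_R = D/R = 0.01894 m²/day.
v_R·t = 0.003116 × 294 = 0.916104 m; 2√(D_R t) = 4.719 m; argument = (3.78 − 0.916104)/4.719 = 0.6069.
C = C₀ × ½·erfc(0.6069) = 26.3 × 0.1954 = 5.14 mg/L.

5.14 mg/L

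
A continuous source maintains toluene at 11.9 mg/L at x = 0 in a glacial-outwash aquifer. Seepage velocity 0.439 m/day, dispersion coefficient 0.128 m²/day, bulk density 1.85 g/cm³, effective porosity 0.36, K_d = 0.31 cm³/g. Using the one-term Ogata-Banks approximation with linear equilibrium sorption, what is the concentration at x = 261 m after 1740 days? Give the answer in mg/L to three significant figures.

11.8 mg/L

Retardation factor R = 1 + ρ_b·K_d/n = 1 + 1.85 × 0.31/0.36 = 2.593.
Sorption retards both mechanisms: v_R = v/R = 0.1693 m/day, D_R = D/R = 0.04936 m²/day.
v_R·t = 0.1693 × 1740 = 294.582 m; 2√(D_R t) = 18.53 m; argument = (261 − 294.582)/18.53 = -1.812.
C = C₀ × ½·erfc(-1.812) = 11.9 × 0.9948 = 11.8 mg/L.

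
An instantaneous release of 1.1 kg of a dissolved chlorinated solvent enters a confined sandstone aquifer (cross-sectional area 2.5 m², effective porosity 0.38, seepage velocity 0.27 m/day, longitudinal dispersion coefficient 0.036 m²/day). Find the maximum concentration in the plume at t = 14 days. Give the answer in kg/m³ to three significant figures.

The peak of an instantaneous 1D plume sits at x = vt; there the Gaussian factor is 1 and C_max = M/(n_e·A·√(4πDt)), where n_e·A is the pore area the mass is dissolved in.
√(4πDt) = √(4π × 0.036 × 14) = 2.517 m, so C_max = 1.1/(0.38 × 2.5 × 2.517) = 0.460 kg/m³.

0.460 kg/m³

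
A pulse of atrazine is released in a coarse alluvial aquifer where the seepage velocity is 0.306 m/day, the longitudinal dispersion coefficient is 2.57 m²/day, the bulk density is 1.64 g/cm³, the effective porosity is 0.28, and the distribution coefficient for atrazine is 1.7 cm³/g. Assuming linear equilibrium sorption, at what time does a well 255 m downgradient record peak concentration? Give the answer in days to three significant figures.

Retardation factor R = 1 + ρ_b·K_d/n = 1 + 1.64 × 1.7/0.28 = 10.96.
Sorption retards both mechanisms: v_R = v/R = 0.02792 m/day, D_R = D/R = 0.2345 m²/day.
Peak time from v_R²t² + 2D_R t − x² = 0: t = (√(D_R² + v_R²x²) − D_R)/v_R².
√(D_R² + v_R²x²) = √(0.2345² + 0.02792² × 255²) = 7.123; v_R² = 0.0007795.
t = (7.123 − 0.2345)/0.0007795 = 8840 days.

8840 days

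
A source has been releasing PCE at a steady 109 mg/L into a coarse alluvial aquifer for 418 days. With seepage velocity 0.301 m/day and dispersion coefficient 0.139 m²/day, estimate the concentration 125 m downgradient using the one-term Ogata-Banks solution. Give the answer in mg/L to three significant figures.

57.8 mg/L

For a continuous step input, C/C₀ ≈ ½·erfc((x−vt)/(2√(Dt))).
vt = 0.301 × 418 = 125.818 m and 2√(Dt) = 2√(0.139 × 418) = 15.24 m.
Argument (x−vt)/(2√(Dt)) = (125 − 125.818)/15.24 = -0.05367; ½·erfc(-0.05367) = 0.5303.
C = 109 × 0.5303 = 57.8 mg/L.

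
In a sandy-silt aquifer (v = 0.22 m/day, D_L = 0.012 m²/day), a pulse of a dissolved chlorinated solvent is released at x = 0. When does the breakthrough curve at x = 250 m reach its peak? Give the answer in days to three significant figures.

For the 1D instantaneous-source solution, setting ∂C/∂t = 0 at fixed x gives v²t² + 2Dt − x² = 0, so t = (√(D² + v²x²) − D)/v².
√(D² + v²x²) = √(0.012² + 0.22² × 250²) = 55.00; v² = 0.0484.
t = (55.00 − 0.012)/0.0484 = 1140 days (vs. the pure-advection estimate x/v = 1140 d).

1140 days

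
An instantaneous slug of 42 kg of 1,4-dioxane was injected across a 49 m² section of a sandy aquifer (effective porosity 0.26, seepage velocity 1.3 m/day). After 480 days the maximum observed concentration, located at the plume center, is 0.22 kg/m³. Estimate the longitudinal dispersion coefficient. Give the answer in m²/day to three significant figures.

At the plume center C_max = M/(n_e·A·√(4πDt)), so D = M²/(4πt·(n_e·A·C_max)²).
n_e·A·C_max = 0.26 × 49 × 0.22 = 2.803 kg/m.
D = 42²/(4π × 480 × 2.803²) = 0.0372 m²/day.

0.0372 m²/day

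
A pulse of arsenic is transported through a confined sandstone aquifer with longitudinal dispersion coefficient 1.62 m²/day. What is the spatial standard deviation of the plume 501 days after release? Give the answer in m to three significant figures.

40.3 m

Dispersive spreading gives a Gaussian with σ² = 2Dt; advection only shifts the center.
σ = √(2 × 1.62 × 501) = 40.3 m.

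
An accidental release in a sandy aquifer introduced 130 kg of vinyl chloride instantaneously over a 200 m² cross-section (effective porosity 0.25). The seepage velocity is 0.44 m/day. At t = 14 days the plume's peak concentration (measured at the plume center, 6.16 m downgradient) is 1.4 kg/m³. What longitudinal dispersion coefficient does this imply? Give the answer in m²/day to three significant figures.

At the plume center C_max = M/(n_e·A·√(4πDt)), so D = M²/(4πt·(n_e·A·C_max)²).
n_e·A·C_max = 0.25 × 200 × 1.4 = 70.00 kg/m.
D = 130²/(4π × 14 × 70.00²) = 0.0196 m²/day.

0.0196 m²/day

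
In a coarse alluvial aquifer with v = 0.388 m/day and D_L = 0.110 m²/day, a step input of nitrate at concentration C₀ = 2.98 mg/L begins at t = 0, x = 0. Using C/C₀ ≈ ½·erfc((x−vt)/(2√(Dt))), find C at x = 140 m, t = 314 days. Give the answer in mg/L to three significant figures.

For a continuous step input, C/C₀ ≈ ½·erfc((x−vt)/(2√(Dt))).
vt = 0.388 × 314 = 121.832 m and 2√(Dt) = 2√(0.110 × 314) = 11.75 m.
Argument (x−vt)/(2√(Dt)) = (140 − 121.832)/11.75 = 1.546; ½·erfc(1.546) = 0.01439.
C = 2.98 × 0.01439 = 0.0429 mg/L.

0.0429 mg/L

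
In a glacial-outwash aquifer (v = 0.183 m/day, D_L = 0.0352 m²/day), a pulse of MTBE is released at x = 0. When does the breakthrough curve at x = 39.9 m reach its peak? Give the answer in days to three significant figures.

217 days

For the 1D instantaneous-source solution, setting ∂C/∂t = 0 at fixed x gives v²t² + 2Dt − x² = 0, so t = (√(D² + v²x²) − D)/v².
√(D² + v²x²) = √(0.0352² + 0.183² × 39.9²) = 7.302; v² = 0.033489.
t = (7.302 − 0.0352)/0.033489 = 217 days (vs. the pure-advection estimate x/v = 218 d).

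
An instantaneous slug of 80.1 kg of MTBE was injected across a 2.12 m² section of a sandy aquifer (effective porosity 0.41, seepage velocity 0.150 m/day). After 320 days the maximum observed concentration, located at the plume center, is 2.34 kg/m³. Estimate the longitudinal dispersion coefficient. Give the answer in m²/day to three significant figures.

0.386 m²/day

At the plume center C_max = M/(n_e·A·√(4πDt)), so D = M²/(4πt·(n_e·A·C_max)²).
n_e·A·C_max = 0.41 × 2.12 × 2.34 = 2.034 kg/m.
D = 80.1²/(4π × 320 × 2.034²) = 0.386 m²/day.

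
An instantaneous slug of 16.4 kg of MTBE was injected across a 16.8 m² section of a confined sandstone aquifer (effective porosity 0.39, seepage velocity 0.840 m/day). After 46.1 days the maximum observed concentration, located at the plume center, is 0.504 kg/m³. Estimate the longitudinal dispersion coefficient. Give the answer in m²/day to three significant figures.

At the plume center C_max = M/(n_e·A·√(4πDt)), so D = M²/(4πt·(n_e·A·C_max)²).
n_e·A·C_max = 0.39 × 16.8 × 0.504 = 3.302 kg/m.
D = 16.4²/(4π × 46.1 × 3.302²) = 0.0426 m²/day.

0.0426 m²/day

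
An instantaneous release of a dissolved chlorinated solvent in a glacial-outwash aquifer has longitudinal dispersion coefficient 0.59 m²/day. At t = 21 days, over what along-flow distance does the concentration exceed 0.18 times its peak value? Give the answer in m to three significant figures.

The plume is Gaussian with σ = √(2Dt) = √(2 × 0.59 × 21) = 4.978 m.
C/C_peak = exp(−Δx²/(2σ²)) = 0.18 ⇒ Δx = σ·√(−2 ln 0.18) = 4.978 × 1.852 = 9.219 m.
Width = 2Δx = 18.4 m.

18.4 m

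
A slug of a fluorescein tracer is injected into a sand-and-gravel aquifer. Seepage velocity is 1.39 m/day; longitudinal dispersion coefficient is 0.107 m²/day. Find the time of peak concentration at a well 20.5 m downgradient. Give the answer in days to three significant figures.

14.7 days

For the 1D instantaneous-source solution, setting ∂C/∂t = 0 at fixed x gives v²t² + 2Dt − x² = 0, so t = (√(D² + v²x²) − D)/v².
√(D² + v²x²) = √(0.107² + 1.39² × 20.5²) = 28.50; v² = 1.9321.
t = (28.50 − 0.107)/1.9321 = 14.7 days (vs. the pure-advection estimate x/v = 14.7 d).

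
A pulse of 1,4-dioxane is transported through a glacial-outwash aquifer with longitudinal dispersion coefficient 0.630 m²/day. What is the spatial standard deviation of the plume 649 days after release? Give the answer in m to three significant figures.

28.6 m

Dispersive spreading gives a Gaussian with σ² = 2Dt; advection only shifts the center.
σ = √(2 × 0.630 × 649) = 28.6 m.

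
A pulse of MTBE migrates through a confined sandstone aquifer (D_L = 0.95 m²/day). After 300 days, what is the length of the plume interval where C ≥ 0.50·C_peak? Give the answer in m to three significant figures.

The plume is Gaussian with σ = √(2Dt) = √(2 × 0.95 × 300) = 23.87 m.
C/C_peak = exp(−Δx²/(2σ²)) = 0.50 ⇒ Δx = σ·√(−2 ln 0.50) = 23.87 × 1.177 = 28.09 m.
Width = 2Δx = 56.2 m.

56.2 m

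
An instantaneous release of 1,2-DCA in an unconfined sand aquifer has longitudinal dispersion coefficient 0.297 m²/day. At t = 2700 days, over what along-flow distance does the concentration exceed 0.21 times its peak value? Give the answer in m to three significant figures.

The plume is Gaussian with σ = √(2Dt) = √(2 × 0.297 × 2700) = 40.05 m.
C/C_peak = exp(−Δx²/(2σ²)) = 0.21 ⇒ Δx = σ·√(−2 ln 0.21) = 40.05 × 1.767 = 70.77 m.
Width = 2Δx = 142 m.

142 m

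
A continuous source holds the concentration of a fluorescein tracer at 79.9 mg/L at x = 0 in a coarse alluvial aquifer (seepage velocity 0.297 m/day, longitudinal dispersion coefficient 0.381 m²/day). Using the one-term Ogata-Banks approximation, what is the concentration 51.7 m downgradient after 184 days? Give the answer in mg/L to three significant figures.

For a continuous step input, C/C₀ ≈ ½·erfc((x−vt)/(2√(Dt))).
vt = 0.297 × 184 = 54.648 m and 2√(Dt) = 2√(0.381 × 184) = 16.75 m.
Argument (x−vt)/(2√(Dt)) = (51.7 − 54.648)/16.75 = -0.1760; ½·erfc(-0.1760) = 0.5983.
C = 79.9 × 0.5983 = 47.8 mg/L.

47.8 mg/L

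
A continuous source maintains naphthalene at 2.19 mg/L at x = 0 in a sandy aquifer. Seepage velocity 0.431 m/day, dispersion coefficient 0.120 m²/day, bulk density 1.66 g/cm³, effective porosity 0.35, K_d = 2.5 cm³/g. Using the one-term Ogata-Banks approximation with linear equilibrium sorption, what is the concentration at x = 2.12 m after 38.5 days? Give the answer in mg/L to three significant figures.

Retardation factor R = 1 + ρ_b·K_d/n = 1 + 1.66 × 2.5/0.35 = 12.86.
Sorption retards both mechanisms: v_R = v/R = 0.03351 m/day, D_R = D/R = 0.009331 m²/day.
v_R·t = 0.03351 × 38.5 = 1.290135 m; 2√(D_R t) = 1.199 m; argument = (2.12 − 1.290135)/1.199 = 0.6921.
C = C₀ × ½·erfc(0.6921) = 2.19 × 0.1638 = 0.359 mg/L.

0.359 mg/L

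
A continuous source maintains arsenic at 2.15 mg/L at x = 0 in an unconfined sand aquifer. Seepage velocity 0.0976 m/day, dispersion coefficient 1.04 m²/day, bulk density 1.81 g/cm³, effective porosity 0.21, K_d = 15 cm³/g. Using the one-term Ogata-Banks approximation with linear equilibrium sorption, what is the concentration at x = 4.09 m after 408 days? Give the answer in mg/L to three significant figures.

0.148 mg/L

Retardation factor R = 1 + ρ_b·K_d/n = 1 + 1.81 × 15/0.21 = 130.3.
Sorption retards both mechanisms: v_R = v/R = 0.0007490 m/day, D_R = D/R = 0.007982 m²/day.
v_R·t = 0.0007490 × 408 = 0.305592 m; 2√(D_R t) = 3.609 m; argument = (4.09 − 0.305592)/3.609 = 1.049.
C = C₀ × ½·erfc(1.049) = 2.15 × 0.06897 = 0.148 mg/L.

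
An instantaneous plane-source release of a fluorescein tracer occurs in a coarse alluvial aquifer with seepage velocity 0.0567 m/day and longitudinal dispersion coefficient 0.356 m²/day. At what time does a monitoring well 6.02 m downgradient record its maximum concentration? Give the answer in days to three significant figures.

For the 1D instantaneous-source solution, setting ∂C/∂t = 0 at fixed x gives v²t² + 2Dt − x² = 0, so t = (√(D² + v²x²) − D)/v².
√(D² + v²x²) = √(0.356² + 0.0567² × 6.02²) = 0.4932; v² = 0.00321489.
t = (0.4932 − 0.356)/0.00321489 = 42.7 days (vs. the pure-advection estimate x/v = 106 d).

42.7 days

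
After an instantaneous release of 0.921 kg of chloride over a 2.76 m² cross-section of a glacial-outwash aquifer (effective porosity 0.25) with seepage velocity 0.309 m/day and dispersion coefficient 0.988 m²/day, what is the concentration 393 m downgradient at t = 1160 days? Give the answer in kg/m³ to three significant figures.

0.00857 kg/m³

For an instantaneous plane source, C(x,t) = M/(n_e·A·√(4πDt)) · exp(−(x−vt)²/(4Dt)), with n_e·A the pore (flow) area.
Plume center vt = 0.309 × 1160 = 358.44 m, so the well at 393 m is 34.56 m downgradient of the peak.
√(4πDt) = 120.0 m, giving peak height M/(n_e·A·√(4πDt)) = 0.921/(0.25 × 2.76 × 120.0) = 0.01112 kg/m³.
(x−vt)²/(4Dt) = (34.56)²/(4 × 0.988 × 1160) = 0.2605; exp(−0.2605) = 0.7707.
C = 0.01112 × 0.7707 = 0.00857 kg/m³.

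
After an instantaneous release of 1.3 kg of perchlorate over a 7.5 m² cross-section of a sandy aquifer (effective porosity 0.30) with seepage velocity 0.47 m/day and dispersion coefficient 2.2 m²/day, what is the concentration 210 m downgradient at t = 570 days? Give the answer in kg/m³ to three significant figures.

0.00236 kg/m³

For an instantaneous plane source, C(x,t) = M/(n_e·A·√(4πDt)) · exp(−(x−vt)²/(4Dt)), with n_e·A the pore (flow) area.
Plume center vt = 0.47 × 570 = 267.9 m, so the well at 210 m is 57.9 m upgradient of the peak.
√(4πDt) = 125.5 m, giving peak height M/(n_e·A·√(4πDt)) = 1.3/(0.30 × 7.5 × 125.5) = 0.004604 kg/m³.
(x−vt)²/(4Dt) = (-57.9)²/(4 × 2.2 × 570) = 0.6683; exp(−0.6683) = 0.5126.
C = 0.004604 × 0.5126 = 0.00236 kg/m³.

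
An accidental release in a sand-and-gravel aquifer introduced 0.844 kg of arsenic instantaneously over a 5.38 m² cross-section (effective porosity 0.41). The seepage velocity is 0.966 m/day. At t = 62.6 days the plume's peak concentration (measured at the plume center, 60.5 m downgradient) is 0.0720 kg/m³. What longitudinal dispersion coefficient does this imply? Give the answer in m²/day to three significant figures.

At the plume center C_max = M/(n_e·A·√(4πDt)), so D = M²/(4πt·(n_e·A·C_max)²).
n_e·A·C_max = 0.41 × 5.38 × 0.0720 = 0.1588 kg/m.
D = 0.844²/(4π × 62.6 × 0.1588²) = 0.0359 m²/day.

0.0359 m²/day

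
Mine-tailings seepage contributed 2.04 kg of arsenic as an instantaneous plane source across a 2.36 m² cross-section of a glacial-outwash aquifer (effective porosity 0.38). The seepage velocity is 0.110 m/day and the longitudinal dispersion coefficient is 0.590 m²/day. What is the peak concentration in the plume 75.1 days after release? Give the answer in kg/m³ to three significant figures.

The peak of an instantaneous 1D plume sits at x = vt; there the Gaussian factor is 1 and C_max = M/(n_e·A·√(4πDt)), where n_e·A is the pore area the mass is dissolved in.
√(4πDt) = √(4π × 0.590 × 75.1) = 23.60 m, so C_max = 2.04/(0.38 × 2.36 × 23.60) = 0.0964 kg/m³.

0.0964 kg/m³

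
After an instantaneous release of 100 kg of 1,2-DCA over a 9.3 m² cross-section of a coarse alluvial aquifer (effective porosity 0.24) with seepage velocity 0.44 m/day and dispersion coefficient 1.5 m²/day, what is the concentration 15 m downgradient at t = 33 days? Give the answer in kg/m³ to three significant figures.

For an instantaneous plane source, C(x,t) = M/(n_e·A·√(4πDt)) · exp(−(x−vt)²/(4Dt)), with n_e·A the pore (flow) area.
Plume center vt = 0.44 × 33 = 14.52 m, so the well at 15 m is 0.48 m downgradient of the peak.
√(4πDt) = 24.94 m, giving peak height M/(n_e·A·√(4πDt)) = 100/(0.24 × 9.3 × 24.94) = 1.796 kg/m³.
(x−vt)²/(4Dt) = (0.48)²/(4 × 1.5 × 33) = 0.001164; exp(−0.001164) = 0.9988.
C = 1.796 × 0.9988 = 1.79 kg/m³.

1.79 kg/m³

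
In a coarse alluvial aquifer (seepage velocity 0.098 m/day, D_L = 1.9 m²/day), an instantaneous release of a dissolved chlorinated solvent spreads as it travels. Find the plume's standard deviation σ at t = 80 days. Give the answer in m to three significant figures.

Dispersive spreading gives a Gaussian with σ² = 2Dt; advection only shifts the center.
σ = √(2 × 1.9 × 80) = 17.4 m.

17.4 m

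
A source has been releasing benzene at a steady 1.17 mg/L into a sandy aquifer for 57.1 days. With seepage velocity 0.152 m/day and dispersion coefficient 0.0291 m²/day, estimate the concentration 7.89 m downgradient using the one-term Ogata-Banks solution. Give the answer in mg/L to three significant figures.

For a continuous step input, C/C₀ ≈ ½·erfc((x−vt)/(2√(Dt))).
vt = 0.152 × 57.1 = 8.6792 m and 2√(Dt) = 2√(0.0291 × 57.1) = 2.578 m.
Argument (x−vt)/(2√(Dt)) = (7.89 − 8.6792)/2.578 = -0.3061; ½·erfc(-0.3061) = 0.6675.
C = 1.17 × 0.6675 = 0.781 mg/L.

0.781 mg/L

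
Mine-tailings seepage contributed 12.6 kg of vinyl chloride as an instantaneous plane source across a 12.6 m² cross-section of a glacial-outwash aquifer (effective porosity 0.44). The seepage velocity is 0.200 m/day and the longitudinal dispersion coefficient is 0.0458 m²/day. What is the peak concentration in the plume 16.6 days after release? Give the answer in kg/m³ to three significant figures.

The peak of an instantaneous 1D plume sits at x = vt; there the Gaussian factor is 1 and C_max = M/(n_e·A·√(4πDt)), where n_e·A is the pore area the mass is dissolved in.
√(4πDt) = √(4π × 0.0458 × 16.6) = 3.091 m, so C_max = 12.6/(0.44 × 12.6 × 3.091) = 0.735 kg/m³.

0.735 kg/m³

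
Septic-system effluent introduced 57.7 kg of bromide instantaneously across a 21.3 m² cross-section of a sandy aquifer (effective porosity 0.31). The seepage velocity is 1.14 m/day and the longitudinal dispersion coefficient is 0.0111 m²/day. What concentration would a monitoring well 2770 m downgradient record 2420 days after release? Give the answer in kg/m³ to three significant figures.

For an instantaneous plane source, C(x,t) = M/(n_e·A·√(4πDt)) · exp(−(x−vt)²/(4Dt)), with n_e·A the pore (flow) area.
Plume center vt = 1.14 × 2420 = 2758.8 m, so the well at 2770 m is 11.2 m downgradient of the peak.
√(4πDt) = 18.37 m, giving peak height M/(n_e·A·√(4πDt)) = 57.7/(0.31 × 21.3 × 18.37) = 0.4757 kg/m³.
(x−vt)²/(4Dt) = (11.2)²/(4 × 0.0111 × 2420) = 1.167; exp(−1.167) = 0.3113.
C = 0.4757 × 0.3113 = 0.148 kg/m³.

0.148 kg/m³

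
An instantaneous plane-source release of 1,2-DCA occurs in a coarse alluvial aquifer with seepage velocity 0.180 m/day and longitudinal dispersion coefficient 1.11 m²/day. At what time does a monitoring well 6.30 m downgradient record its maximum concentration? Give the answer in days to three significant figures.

14.7 days

For the 1D instantaneous-source solution, setting ∂C/∂t = 0 at fixed x gives v²t² + 2Dt − x² = 0, so t = (√(D² + v²x²) − D)/v².
√(D² + v²x²) = √(1.11² + 0.180² × 6.30²) = 1.587; v² = 0.0324.
t = (1.587 − 1.11)/0.0324 = 14.7 days (vs. the pure-advection estimate x/v = 35.0 d).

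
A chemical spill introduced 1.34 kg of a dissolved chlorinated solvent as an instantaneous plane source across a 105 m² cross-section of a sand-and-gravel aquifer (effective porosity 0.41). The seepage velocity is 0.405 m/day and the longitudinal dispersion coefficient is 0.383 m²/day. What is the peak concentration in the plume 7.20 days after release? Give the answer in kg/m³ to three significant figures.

0.00529 kg/m³

The peak of an instantaneous 1D plume sits at x = vt; there the Gaussian factor is 1 and C_max = M/(n_e·A·√(4πDt)), where n_e·A is the pore area the mass is dissolved in.
√(4πDt) = √(4π × 0.383 × 7.20) = 5.887 m, so C_max = 1.34/(0.41 × 105 × 5.887) = 0.00529 kg/m³.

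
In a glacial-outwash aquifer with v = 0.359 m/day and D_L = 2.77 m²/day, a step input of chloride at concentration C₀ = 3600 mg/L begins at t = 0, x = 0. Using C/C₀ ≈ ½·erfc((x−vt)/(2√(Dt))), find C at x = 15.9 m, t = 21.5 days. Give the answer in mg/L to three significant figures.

For a continuous step input, C/C₀ ≈ ½·erfc((x−vt)/(2√(Dt))).
vt = 0.359 × 21.5 = 7.7185 m and 2√(Dt) = 2√(2.77 × 21.5) = 15.43 m.
Argument (x−vt)/(2√(Dt)) = (15.9 − 7.7185)/15.43 = 0.5302; ½·erfc(0.5302) = 0.2267.
C = 3600 × 0.2267 = 816 mg/L.

816 mg/L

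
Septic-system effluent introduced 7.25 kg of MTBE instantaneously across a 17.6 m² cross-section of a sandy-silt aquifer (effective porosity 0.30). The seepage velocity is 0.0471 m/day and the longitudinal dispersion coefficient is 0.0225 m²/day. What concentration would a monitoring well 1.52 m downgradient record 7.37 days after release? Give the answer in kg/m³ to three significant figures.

0.120 kg/m³

For an instantaneous plane source, C(x,t) = M/(n_e·A·√(4πDt)) · exp(−(x−vt)²/(4Dt)), with n_e·A the pore (flow) area.
Plume center vt = 0.0471 × 7.37 = 0.347127 m, so the well at 1.52 m is 1.172873 m downgradient of the peak.
√(4πDt) = 1.444 m, giving peak height M/(n_e·A·√(4πDt)) = 7.25/(0.30 × 17.6 × 1.444) = 0.9509 kg/m³.
(x−vt)²/(4Dt) = (1.172873)²/(4 × 0.0225 × 7.37) = 2.074; exp(−2.074) = 0.1257.
C = 0.9509 × 0.1257 = 0.120 kg/m³.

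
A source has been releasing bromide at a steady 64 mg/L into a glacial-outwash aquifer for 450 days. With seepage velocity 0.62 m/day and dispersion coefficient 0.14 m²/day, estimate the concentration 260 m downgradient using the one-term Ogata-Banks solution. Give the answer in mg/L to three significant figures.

61.1 mg/L

For a continuous step input, C/C₀ ≈ ½·erfc((x−vt)/(2√(Dt))).
vt = 0.62 × 450 = 279 m and 2√(Dt) = 2√(0.14 × 450) = 15.87 m.
Argument (x−vt)/(2√(Dt)) = (260 − 279)/15.87 = -1.197; ½·erfc(-1.197) = 0.9548.
C = 64 × 0.9548 = 61.1 mg/L.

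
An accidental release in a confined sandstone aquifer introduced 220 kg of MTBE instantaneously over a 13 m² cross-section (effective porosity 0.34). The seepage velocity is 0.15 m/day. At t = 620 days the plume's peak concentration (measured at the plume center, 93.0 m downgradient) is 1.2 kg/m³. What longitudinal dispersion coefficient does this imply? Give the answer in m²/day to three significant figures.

At the plume center C_max = M/(n_e·A·√(4πDt)), so D = M²/(4πt·(n_e·A·C_max)²).
n_e·A·C_max = 0.34 × 13 × 1.2 = 5.304 kg/m.
D = 220²/(4π × 620 × 5.304²) = 0.221 m²/day.

0.221 m²/day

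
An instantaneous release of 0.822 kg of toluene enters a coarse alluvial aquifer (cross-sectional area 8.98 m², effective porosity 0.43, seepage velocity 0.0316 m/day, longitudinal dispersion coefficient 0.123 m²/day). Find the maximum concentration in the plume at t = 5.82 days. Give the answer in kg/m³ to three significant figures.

The peak of an instantaneous 1D plume sits at x = vt; there the Gaussian factor is 1 and C_max = M/(n_e·A·√(4πDt)), where n_e·A is the pore area the mass is dissolved in.
√(4πDt) = √(4π × 0.123 × 5.82) = 2.999 m, so C_max = 0.822/(0.43 × 8.98 × 2.999) = 0.0710 kg/m³.

0.0710 kg/m³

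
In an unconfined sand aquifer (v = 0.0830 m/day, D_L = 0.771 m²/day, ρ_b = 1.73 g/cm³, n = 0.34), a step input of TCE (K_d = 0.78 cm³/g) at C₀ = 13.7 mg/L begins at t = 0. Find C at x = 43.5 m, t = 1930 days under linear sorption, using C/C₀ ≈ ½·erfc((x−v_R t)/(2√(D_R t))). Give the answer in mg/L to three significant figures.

4.42 mg/L

Retardation factor R = 1 + ρ_b·K_d/n = 1 + 1.73 × 0.78/0.34 = 4.969.
Sorption retards both mechanisms: v_R = v/R = 0.01670 m/day, D_R = D/R = 0.1552 m²/day.
v_R·t = 0.01670 × 1930 = 32.231 m; 2√(D_R t) = 34.61 m; argument = (43.5 − 32.231)/34.61 = 0.3256.
C = C₀ × ½·erfc(0.3256) = 13.7 × 0.3226 = 4.42 mg/L.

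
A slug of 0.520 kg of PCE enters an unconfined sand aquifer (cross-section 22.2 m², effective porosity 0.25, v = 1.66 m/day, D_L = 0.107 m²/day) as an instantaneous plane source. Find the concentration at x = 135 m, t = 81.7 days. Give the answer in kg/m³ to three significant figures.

0.00884 kg/m³

For an instantaneous plane source, C(x,t) = M/(n_e·A·√(4πDt)) · exp(−(x−vt)²/(4Dt)), with n_e·A the pore (flow) area.
Plume center vt = 1.66 × 81.7 = 135.622 m, so the well at 135 m is 0.622 m upgradient of the peak.
√(4πDt) = 10.48 m, giving peak height M/(n_e·A·√(4πDt)) = 0.520/(0.25 × 22.2 × 10.48) = 0.008940 kg/m³.
(x−vt)²/(4Dt) = (-0.622)²/(4 × 0.107 × 81.7) = 0.01106; exp(−0.01106) = 0.9890.
C = 0.008940 × 0.9890 = 0.00884 kg/m³.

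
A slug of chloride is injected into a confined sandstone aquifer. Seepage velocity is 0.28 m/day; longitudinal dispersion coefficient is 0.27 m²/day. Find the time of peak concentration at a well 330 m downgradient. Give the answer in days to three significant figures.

For the 1D instantaneous-source solution, setting ∂C/∂t = 0 at fixed x gives v²t² + 2Dt − x² = 0, so t = (√(D² + v²x²) − D)/v².
√(D² + v²x²) = √(0.27² + 0.28² × 330²) = 92.40; v² = 0.0784.
t = (92.40 − 0.27)/0.0784 = 1180 days (vs. the pure-advection estimate x/v = 1180 d).

1180 days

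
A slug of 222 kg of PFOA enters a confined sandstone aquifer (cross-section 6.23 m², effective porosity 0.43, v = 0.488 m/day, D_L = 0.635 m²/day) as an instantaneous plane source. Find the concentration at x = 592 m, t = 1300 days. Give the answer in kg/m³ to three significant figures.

0.472 kg/m³

For an instantaneous plane source, C(x,t) = M/(n_e·A·√(4πDt)) · exp(−(x−vt)²/(4Dt)), with n_e·A the pore (flow) area.
Plume center vt = 0.488 × 1300 = 634.4 m, so the well at 592 m is 42.4 m upgradient of the peak.
√(4πDt) = 101.9 m, giving peak height M/(n_e·A·√(4πDt)) = 222/(0.43 × 6.23 × 101.9) = 0.8132 kg/m³.
(x−vt)²/(4Dt) = (-42.4)²/(4 × 0.635 × 1300) = 0.5444; exp(−0.5444) = 0.5802.
C = 0.8132 × 0.5802 = 0.472 kg/m³.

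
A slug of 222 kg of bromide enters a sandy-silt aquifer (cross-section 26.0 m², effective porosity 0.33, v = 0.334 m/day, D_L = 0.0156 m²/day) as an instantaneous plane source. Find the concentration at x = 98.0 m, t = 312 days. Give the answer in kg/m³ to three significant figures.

0.457 kg/m³

For an instantaneous plane source, C(x,t) = M/(n_e·A·√(4πDt)) · exp(−(x−vt)²/(4Dt)), with n_e·A the pore (flow) area.
Plume center vt = 0.334 × 312 = 104.208 m, so the well at 98.0 m is 6.208 m upgradient of the peak.
√(4πDt) = 7.821 m, giving peak height M/(n_e·A·√(4πDt)) = 222/(0.33 × 26.0 × 7.821) = 3.308 kg/m³.
(x−vt)²/(4Dt) = (-6.208)²/(4 × 0.0156 × 312) = 1.980; exp(−1.980) = 0.1381.
C = 3.308 × 0.1381 = 0.457 kg/m³.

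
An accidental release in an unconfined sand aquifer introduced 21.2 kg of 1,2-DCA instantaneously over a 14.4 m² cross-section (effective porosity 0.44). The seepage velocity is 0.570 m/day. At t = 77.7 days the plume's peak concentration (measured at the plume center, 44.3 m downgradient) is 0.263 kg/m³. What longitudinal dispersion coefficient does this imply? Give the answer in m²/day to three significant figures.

At the plume center C_max = M/(n_e·A·√(4πDt)), so D = M²/(4πt·(n_e·A·C_max)²).
n_e·A·C_max = 0.44 × 14.4 × 0.263 = 1.666 kg/m.
D = 21.2²/(4π × 77.7 × 1.666²) = 0.166 m²/day.

0.166 m²/day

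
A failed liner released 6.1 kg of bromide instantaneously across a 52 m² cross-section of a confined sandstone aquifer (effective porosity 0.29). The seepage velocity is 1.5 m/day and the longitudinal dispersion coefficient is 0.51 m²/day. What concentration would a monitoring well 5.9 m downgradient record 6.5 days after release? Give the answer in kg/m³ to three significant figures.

For an instantaneous plane source, C(x,t) = M/(n_e·A·√(4πDt)) · exp(−(x−vt)²/(4Dt)), with n_e·A the pore (flow) area.
Plume center vt = 1.5 × 6.5 = 9.75 m, so the well at 5.9 m is 3.85 m upgradient of the peak.
√(4πDt) = 6.454 m, giving peak height M/(n_e·A·√(4πDt)) = 6.1/(0.29 × 52 × 6.454) = 0.06268 kg/m³.
(x−vt)²/(4Dt) = (-3.85)²/(4 × 0.51 × 6.5) = 1.118; exp(−1.118) = 0.3269.
C = 0.06268 × 0.3269 = 0.0205 kg/m³.

0.0205 kg/m³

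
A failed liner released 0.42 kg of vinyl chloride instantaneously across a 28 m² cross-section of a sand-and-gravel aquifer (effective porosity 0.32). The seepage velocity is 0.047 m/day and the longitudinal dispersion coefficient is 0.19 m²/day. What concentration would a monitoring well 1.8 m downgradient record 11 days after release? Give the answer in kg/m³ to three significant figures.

0.00751 kg/m³

For an instantaneous plane source, C(x,t) = M/(n_e·A·√(4πDt)) · exp(−(x−vt)²/(4Dt)), with n_e·A the pore (flow) area.
Plume center vt = 0.047 × 11 = 0.517 m, so the well at 1.8 m is 1.283 m downgradient of the peak.
√(4πDt) = 5.125 m, giving peak height M/(n_e·A·√(4πDt)) = 0.42/(0.32 × 28 × 5.125) = 0.009146 kg/m³.
(x−vt)²/(4Dt) = (1.283)²/(4 × 0.19 × 11) = 0.1969; exp(−0.1969) = 0.8213.
C = 0.009146 × 0.8213 = 0.00751 kg/m³.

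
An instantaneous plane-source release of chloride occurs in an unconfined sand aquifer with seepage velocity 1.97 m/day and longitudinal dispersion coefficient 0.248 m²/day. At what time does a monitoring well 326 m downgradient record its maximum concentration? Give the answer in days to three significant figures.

165 days

For the 1D instantaneous-source solution, setting ∂C/∂t = 0 at fixed x gives v²t² + 2Dt − x² = 0, so t = (√(D² + v²x²) − D)/v².
√(D² + v²x²) = √(0.248² + 1.97² × 326²) = 642.2; v² = 3.8809.
t = (642.2 − 0.248)/3.8809 = 165 days (vs. the pure-advection estimate x/v = 165 d).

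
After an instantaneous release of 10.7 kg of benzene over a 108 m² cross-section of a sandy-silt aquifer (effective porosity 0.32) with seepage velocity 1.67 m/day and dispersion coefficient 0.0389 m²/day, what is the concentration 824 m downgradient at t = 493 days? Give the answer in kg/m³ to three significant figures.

0.0198 kg/m³

For an instantaneous plane source, C(x,t) = M/(n_e·A·√(4πDt)) · exp(−(x−vt)²/(4Dt)), with n_e·A the pore (flow) area.
Plume center vt = 1.67 × 493 = 823.31 m, so the well at 824 m is 0.69 m downgradient of the peak.
√(4πDt) = 15.52 m, giving peak height M/(n_e·A·√(4πDt)) = 10.7/(0.32 × 108 × 15.52) = 0.01995 kg/m³.
(x−vt)²/(4Dt) = (0.69)²/(4 × 0.0389 × 493) = 0.006206; exp(−0.006206) = 0.9938.
C = 0.01995 × 0.9938 = 0.0198 kg/m³.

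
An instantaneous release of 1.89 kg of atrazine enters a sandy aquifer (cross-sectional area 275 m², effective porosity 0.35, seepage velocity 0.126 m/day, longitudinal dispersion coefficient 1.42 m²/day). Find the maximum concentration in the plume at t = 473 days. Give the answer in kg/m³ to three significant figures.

The peak of an instantaneous 1D plume sits at x = vt; there the Gaussian factor is 1 and C_max = M/(n_e·A·√(4πDt)), where n_e·A is the pore area the mass is dissolved in.
√(4πDt) = √(4π × 1.42 × 473) = 91.87 m, so C_max = 1.89/(0.35 × 275 × 91.87) = 0.000214 kg/m³.

0.000214 kg/m³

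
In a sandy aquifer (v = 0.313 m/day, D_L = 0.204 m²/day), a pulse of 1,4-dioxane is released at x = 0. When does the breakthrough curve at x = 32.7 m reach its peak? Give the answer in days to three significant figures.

For the 1D instantaneous-source solution, setting ∂C/∂t = 0 at fixed x gives v²t² + 2Dt − x² = 0, so t = (√(D² + v²x²) − D)/v².
√(D² + v²x²) = √(0.204² + 0.313² × 32.7²) = 10.24; v² = 0.097969.
t = (10.24 − 0.204)/0.097969 = 102 days (vs. the pure-advection estimate x/v = 104 d).

102 days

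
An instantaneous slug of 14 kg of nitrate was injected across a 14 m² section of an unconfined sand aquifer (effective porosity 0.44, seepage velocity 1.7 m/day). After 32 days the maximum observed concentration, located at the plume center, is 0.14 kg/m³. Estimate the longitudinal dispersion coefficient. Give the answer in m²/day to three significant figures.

At the plume center C_max = M/(n_e·A·√(4πDt)), so D = M²/(4πt·(n_e·A·C_max)²).
n_e·A·C_max = 0.44 × 14 × 0.14 = 0.8624 kg/m.
D = 14²/(4π × 32 × 0.8624²) = 0.655 m²/day.

0.655 m²/day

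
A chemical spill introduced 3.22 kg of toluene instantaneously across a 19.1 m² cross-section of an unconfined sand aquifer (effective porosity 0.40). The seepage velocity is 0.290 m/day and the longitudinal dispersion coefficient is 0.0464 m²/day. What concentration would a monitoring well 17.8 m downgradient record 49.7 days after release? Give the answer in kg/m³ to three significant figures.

0.0226 kg/m³

For an instantaneous plane source, C(x,t) = M/(n_e·A·√(4πDt)) · exp(−(x−vt)²/(4Dt)), with n_e·A the pore (flow) area.
Plume center vt = 0.290 × 49.7 = 14.413 m, so the well at 17.8 m is 3.387 m downgradient of the peak.
√(4πDt) = 5.383 m, giving peak height M/(n_e·A·√(4πDt)) = 3.22/(0.40 × 19.1 × 5.383) = 0.07830 kg/m³.
(x−vt)²/(4Dt) = (3.387)²/(4 × 0.0464 × 49.7) = 1.244; exp(−1.244) = 0.2882.
C = 0.07830 × 0.2882 = 0.0226 kg/m³.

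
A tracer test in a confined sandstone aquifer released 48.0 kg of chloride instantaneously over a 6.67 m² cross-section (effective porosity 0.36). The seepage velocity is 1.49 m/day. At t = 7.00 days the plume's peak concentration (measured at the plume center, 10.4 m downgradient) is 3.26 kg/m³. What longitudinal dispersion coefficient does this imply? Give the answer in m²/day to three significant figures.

At the plume center C_max = M/(n_e·A·√(4πDt)), so D = M²/(4πt·(n_e·A·C_max)²).
n_e·A·C_max = 0.36 × 6.67 × 3.26 = 7.828 kg/m.
D = 48.0²/(4π × 7.00 × 7.828²) = 0.427 m²/day.

0.427 m²/day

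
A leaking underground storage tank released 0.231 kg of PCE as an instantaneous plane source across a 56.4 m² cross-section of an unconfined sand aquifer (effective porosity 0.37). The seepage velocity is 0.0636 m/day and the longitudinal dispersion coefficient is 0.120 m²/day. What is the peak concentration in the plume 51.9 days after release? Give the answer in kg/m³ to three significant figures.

The peak of an instantaneous 1D plume sits at x = vt; there the Gaussian factor is 1 and C_max = M/(n_e·A·√(4πDt)), where n_e·A is the pore area the mass is dissolved in.
√(4πDt) = √(4π × 0.120 × 51.9) = 8.847 m, so C_max = 0.231/(0.37 × 56.4 × 8.847) = 0.00125 kg/m³.

0.00125 kg/m³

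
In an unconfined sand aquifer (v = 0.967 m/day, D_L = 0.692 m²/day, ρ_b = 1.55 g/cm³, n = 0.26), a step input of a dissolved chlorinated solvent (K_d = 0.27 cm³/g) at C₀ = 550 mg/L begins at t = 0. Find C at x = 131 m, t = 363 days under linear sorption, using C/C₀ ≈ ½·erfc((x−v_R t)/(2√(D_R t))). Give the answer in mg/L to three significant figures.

Retardation factor R = 1 + ρ_b·K_d/n = 1 + 1.55 × 0.27/0.26 = 2.610.
Sorption retards both mechanisms: v_R = v/R = 0.3705 m/day, D_R = D/R = 0.2651 m²/day.
v_R·t = 0.3705 × 363 = 134.4915 m; 2√(D_R t) = 19.62 m; argument = (131 − 134.4915)/19.62 = -0.1780.
C = C₀ × ½·erfc(-0.1780) = 550 × 0.5994 = 330 mg/L.

330 mg/L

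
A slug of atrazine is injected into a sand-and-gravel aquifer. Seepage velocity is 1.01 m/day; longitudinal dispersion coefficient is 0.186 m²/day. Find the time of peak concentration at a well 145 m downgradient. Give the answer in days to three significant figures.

143 days

For the 1D instantaneous-source solution, setting ∂C/∂t = 0 at fixed x gives v²t² + 2Dt − x² = 0, so t = (√(D² + v²x²) − D)/v².
√(D² + v²x²) = √(0.186² + 1.01² × 145²) = 146.5; v² = 1.0201.
t = (146.5 − 0.186)/1.0201 = 143 days (vs. the pure-advection estimate x/v = 144 d).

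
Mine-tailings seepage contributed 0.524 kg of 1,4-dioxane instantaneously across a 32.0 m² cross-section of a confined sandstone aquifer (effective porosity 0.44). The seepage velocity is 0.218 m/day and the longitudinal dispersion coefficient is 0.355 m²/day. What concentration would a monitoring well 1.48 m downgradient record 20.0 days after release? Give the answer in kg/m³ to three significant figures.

0.00294 kg/m³

For an instantaneous plane source, C(x,t) = M/(n_e·A·√(4πDt)) · exp(−(x−vt)²/(4Dt)), with n_e·A the pore (flow) area.
Plume center vt = 0.218 × 20.0 = 4.36 m, so the well at 1.48 m is 2.88 m upgradient of the peak.
√(4πDt) = 9.446 m, giving peak height M/(n_e·A·√(4πDt)) = 0.524/(0.44 × 32.0 × 9.446) = 0.003940 kg/m³.
(x−vt)²/(4Dt) = (-2.88)²/(4 × 0.355 × 20.0) = 0.2921; exp(−0.2921) = 0.7467.
C = 0.003940 × 0.7467 = 0.00294 kg/m³.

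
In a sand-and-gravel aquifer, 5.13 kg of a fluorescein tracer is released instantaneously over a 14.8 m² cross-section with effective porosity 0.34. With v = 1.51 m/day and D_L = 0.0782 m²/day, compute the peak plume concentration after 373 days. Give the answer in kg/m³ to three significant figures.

0.0532 kg/m³

The peak of an instantaneous 1D plume sits at x = vt; there the Gaussian factor is 1 and C_max = M/(n_e·A·√(4πDt)), where n_e·A is the pore area the mass is dissolved in.
√(4πDt) = √(4π × 0.0782 × 373) = 19.15 m, so C_max = 5.13/(0.34 × 14.8 × 19.15) = 0.0532 kg/m³.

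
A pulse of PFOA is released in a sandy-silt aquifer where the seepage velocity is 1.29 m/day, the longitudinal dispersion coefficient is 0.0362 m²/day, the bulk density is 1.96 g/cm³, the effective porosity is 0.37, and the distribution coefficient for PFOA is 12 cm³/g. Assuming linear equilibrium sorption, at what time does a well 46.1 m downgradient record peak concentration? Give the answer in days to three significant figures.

2310 days

Retardation factor R = 1 + ρ_b·K_d/n = 1 + 1.96 × 12/0.37 = 64.57.
Sorption retards both mechanisms: v_R = v/R = 0.01998 m/day, D_R = D/R = 0.0005606 m²/day.
Peak time from v_R²t² + 2D_R t − x² = 0: t = (√(D_R² + v_R²x²) − D_R)/v_R².
√(D_R² + v_R²x²) = √(0.0005606² + 0.01998² × 46.1²) = 0.9211; v_R² = 0.0003992.
t = (0.9211 − 0.0005606)/0.0003992 = 2310 days.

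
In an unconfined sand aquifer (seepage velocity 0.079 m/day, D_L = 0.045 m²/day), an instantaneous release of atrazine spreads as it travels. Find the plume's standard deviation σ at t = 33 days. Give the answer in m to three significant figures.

Dispersive spreading gives a Gaussian with σ² = 2Dt; advection only shifts the center.
σ = √(2 × 0.045 × 33) = 1.72 m.

1.72 m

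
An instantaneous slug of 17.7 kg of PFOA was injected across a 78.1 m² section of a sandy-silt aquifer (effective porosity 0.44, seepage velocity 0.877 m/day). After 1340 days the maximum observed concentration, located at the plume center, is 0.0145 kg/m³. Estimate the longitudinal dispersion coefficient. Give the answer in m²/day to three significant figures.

0.0749 m²/day

At the plume center C_max = M/(n_e·A·√(4πDt)), so D = M²/(4πt·(n_e·A·C_max)²).
n_e·A·C_max = 0.44 × 78.1 × 0.0145 = 0.4983 kg/m.
D = 17.7²/(4π × 1340 × 0.4983²) = 0.0749 m²/day.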